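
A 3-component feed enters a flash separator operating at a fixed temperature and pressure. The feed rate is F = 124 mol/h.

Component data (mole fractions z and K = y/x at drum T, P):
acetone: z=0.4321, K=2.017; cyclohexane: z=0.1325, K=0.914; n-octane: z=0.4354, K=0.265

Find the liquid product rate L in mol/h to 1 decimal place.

Let ψ = V/F and solve Σ zᵢ(Kᵢ−1)/(1+ψ(Kᵢ−1)) = 0.
g(0) = ΣzᵢKᵢ − 1 = 0.1080 and g(1) = 1 − Σzᵢ/Kᵢ = -1.0022, so a root lies in (0, 1).
Newton–Raphson from ψ = 0.34:
  ψ = 0.3400: g = -0.11184, g' = -0.6658 → ψ = 0.1720
  ψ = 0.1720: g = -0.00390, g' = -0.6330 → ψ = 0.1659
Converged at ψ = 0.1659.
Then V = ψ·F = 0.1659·124 = 20.6 mol/h and L = F − V = 103.4 mol/h.

L = 103.4 mol/h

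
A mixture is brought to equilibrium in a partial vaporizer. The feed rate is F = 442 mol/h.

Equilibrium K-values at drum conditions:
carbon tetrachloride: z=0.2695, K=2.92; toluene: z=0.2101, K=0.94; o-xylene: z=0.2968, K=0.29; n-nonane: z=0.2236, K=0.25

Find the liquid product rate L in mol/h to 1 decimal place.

L = 392.0 mol/h

Newton iteration, ψ⁰ = 0.34:
  ψ = 0.3400: g = -0.20269, g' = -0.8511 → ψ = 0.1018
  ψ = 0.1018: g = 0.01140, g' = -1.0171 → ψ = 0.1131
  ψ = 0.1131: g = 0.00011, g' = -0.9985 → ψ = 0.1132
Converged at ψ = 0.1132.
Then V = ψ·F = 0.1132·442 = 50.0 mol/h and L = F − V = 392.0 mol/h.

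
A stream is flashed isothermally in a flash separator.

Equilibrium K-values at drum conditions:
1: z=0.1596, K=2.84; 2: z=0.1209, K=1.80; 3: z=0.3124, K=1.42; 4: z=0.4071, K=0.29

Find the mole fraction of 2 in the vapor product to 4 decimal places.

Rachford–Rice: g(ψ) = Σ zᵢ(Kᵢ−1)/(1+ψ(Kᵢ−1)) = 0.
g(0) = ΣzᵢKᵢ − 1 = 0.2326 and g(1) = 1 − Σzᵢ/Kᵢ = -0.7472, so a root lies in (0, 1).
Iterate (Newton) starting at ψ = 0.5:
  ψ = 0.5000: g = -0.11765, g' = -0.7170 → ψ = 0.3359
  ψ = 0.3359: g = -0.00685, g' = -0.6507 → ψ = 0.3254
Converged at ψ = 0.3254.
Compositions from xᵢ = zᵢ/(1+ψ(Kᵢ−1)), yᵢ = Kᵢxᵢ:
  1: x = 0.0998, y = 0.2835
  2: x = 0.0959, y = 0.1727
  3: x = 0.2748, y = 0.3903
  4: x = 0.5294, y = 0.1535

y_2 = 0.1727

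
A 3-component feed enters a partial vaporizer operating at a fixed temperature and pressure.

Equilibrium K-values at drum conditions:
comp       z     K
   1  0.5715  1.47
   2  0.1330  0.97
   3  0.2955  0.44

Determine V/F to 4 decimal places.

V/F = 0.4358

Newton iteration, V/F⁰ = 0.66:
  V/F = 0.6600: g = -0.06156, g' = -0.3069 → V/F = 0.4594
  V/F = 0.4594: g = -0.00593, g' = -0.2535 → V/F = 0.4360
  V/F = 0.4360: g = -0.00005, g' = -0.2493 → V/F = 0.4358
Converged at V/F = 0.4358.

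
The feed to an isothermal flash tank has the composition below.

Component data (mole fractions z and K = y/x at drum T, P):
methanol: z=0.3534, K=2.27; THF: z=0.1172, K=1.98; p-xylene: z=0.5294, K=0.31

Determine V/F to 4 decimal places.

Rachford–Rice: g(V/F) = Σ zᵢ(Kᵢ−1)/(1+V/F(Kᵢ−1)) = 0.
Check two-phase: ΣzᵢKᵢ = 1.1984 > 1 and Σzᵢ/Kᵢ = 1.9226 > 1, so g(0) = 0.1984 > 0 and g(1) = -0.9226 < 0.
Iterate (Newton) starting at V/F = 0.5:
  V/F = 0.5000: g = -0.20610, g' = -0.8514 → V/F = 0.2579
  V/F = 0.2579: g = -0.01462, g' = -0.7681 → V/F = 0.2389
Converged at V/F = 0.2389.

V/F = 0.2389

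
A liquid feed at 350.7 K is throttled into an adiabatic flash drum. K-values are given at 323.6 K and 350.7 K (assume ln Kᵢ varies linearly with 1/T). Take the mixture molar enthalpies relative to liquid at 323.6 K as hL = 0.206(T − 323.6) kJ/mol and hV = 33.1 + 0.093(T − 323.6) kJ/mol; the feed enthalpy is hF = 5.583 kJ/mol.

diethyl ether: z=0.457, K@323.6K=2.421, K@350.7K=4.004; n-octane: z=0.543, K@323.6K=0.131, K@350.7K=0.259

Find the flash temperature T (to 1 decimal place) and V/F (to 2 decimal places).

Adiabatic flash: solve Rachford–Rice at each trial T, then check hF = ψ·hV(T) + (1−ψ)·hL(T).
  T = 323.6 K: K = (2.421, 0.131), RR gives ψ = 0.144, H_out = 4.759 kJ/mol
  T = 350.7 K: K = (4.004, 0.259), RR gives ψ = 0.436, H_out = 18.678 kJ/mol
  T = 337.1 K: K = (3.142, 0.187), RR gives ψ = 0.308, H_out = 12.515 kJ/mol
  T = 330.4 K: K = (2.768, 0.157), RR gives ψ = 0.235, H_out = 9.001 kJ/mol
  T = 327.0 K: K = (2.591, 0.144), RR gives ψ = 0.192, H_out = 6.989 kJ/mol
  T = 325.3 K: K = (2.505, 0.137), RR gives ψ = 0.169, H_out = 5.905 kJ/mol
Linear interpolation between T = 323.6 (H_out = 4.759) and T = 325.3 (H_out = 5.905) on hF = 5.583 gives T ≈ 324.8 K, at which ψ = 0.16.

T = 324.8 K, V/F = 0.16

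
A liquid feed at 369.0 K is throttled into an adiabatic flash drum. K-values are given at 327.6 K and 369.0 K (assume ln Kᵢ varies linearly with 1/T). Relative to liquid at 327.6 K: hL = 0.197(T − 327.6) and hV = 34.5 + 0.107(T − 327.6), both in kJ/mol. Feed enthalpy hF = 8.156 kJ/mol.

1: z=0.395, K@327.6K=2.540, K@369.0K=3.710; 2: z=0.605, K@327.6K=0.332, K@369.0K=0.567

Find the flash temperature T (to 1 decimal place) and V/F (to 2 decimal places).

T = 330.0 K, V/F = 0.22

Adiabatic flash: solve Rachford–Rice at each trial T, then check hF = ψ·hV(T) + (1−ψ)·hL(T).
  T = 327.6 K: K = (2.540, 0.332), RR gives ψ = 0.198, H_out = 6.847 kJ/mol
  T = 369.0 K: K = (3.710, 0.567), RR gives ψ = 0.689, H_out = 29.359 kJ/mol
  T = 348.3 K: K = (3.105, 0.441), RR gives ψ = 0.419, H_out = 17.750 kJ/mol
  T = 338.0 K: K = (2.818, 0.384), RR gives ψ = 0.309, H_out = 12.419 kJ/mol
  T = 332.8 K: K = (2.678, 0.358), RR gives ψ = 0.254, H_out = 9.680 kJ/mol
  T = 330.2 K: K = (2.608, 0.345), RR gives ψ = 0.227, H_out = 8.278 kJ/mol
  T = 328.9 K: K = (2.574, 0.338), RR gives ψ = 0.213, H_out = 7.567 kJ/mol
Linear interpolation between T = 328.9 (H_out = 7.567) and T = 330.2 (H_out = 8.278) on hF = 8.156 gives T ≈ 330.0 K, at which ψ = 0.22.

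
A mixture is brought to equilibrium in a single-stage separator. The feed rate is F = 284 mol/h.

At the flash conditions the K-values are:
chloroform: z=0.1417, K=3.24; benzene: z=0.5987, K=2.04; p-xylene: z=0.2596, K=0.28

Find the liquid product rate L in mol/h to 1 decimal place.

L = 53.3 mol/h

Newton iteration, ψ⁰ = 0.56:
  ψ = 0.5600: g = 0.22109, g' = -0.7763 → ψ = 0.8448
  ψ = 0.8448: g = -0.03592, g' = -1.1453 → ψ = 0.8134
  ψ = 0.8134: g = -0.00133, g' = -1.0632 → ψ = 0.8122
Converged at ψ = 0.8122.
Then V = ψ·F = 0.8122·284 = 230.7 mol/h and L = F − V = 53.3 mol/h.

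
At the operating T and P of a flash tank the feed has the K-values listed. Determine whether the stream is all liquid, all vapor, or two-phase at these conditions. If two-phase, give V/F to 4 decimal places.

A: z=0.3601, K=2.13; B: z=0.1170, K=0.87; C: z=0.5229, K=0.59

ΣzᵢKᵢ = 1.1773; Σzᵢ/Kᵢ = 1.1898.
Both exceed 1, so a two-phase solution exists.
Rachford–Rice: g(ψ) = Σ zᵢ(Kᵢ−1)/(1+ψ(Kᵢ−1)) = 0.
Iterate (Newton) starting at ψ = 0.68:
  ψ = 0.6800: g = -0.08385, g' = -0.3184 → ψ = 0.4167
  ψ = 0.4167: g = 0.00202, g' = -0.3426 → ψ = 0.4225
  ψ = 0.4225: g = 0.00000, g' = -0.3415 → ψ = 0.4226
Converged at ψ = 0.4226.

two-phase, V/F = 0.4226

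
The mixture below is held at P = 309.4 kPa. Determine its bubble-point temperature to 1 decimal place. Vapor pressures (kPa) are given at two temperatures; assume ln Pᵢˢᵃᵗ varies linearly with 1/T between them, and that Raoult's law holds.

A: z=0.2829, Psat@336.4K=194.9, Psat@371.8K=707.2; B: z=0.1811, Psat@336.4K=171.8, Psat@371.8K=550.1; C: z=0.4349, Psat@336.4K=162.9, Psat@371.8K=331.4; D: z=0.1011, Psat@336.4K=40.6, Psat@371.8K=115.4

T = 358.1 K

Bubble-point temperature: ΣzᵢPᵢˢᵃᵗ(T) = P. Interpolate ln Pᵢˢᵃᵗ = aᵢ + bᵢ/T.
  T = 336.4 K: ΣzᵢPᵢˢᵃᵗ = 161.20 kPa
  T = 371.8 K: ΣzᵢPᵢˢᵃᵗ = 455.48 kPa
  T = 354.1 K: ΣzᵢPᵢˢᵃᵗ = 275.74 kPa
  T = 363.0 K: ΣzᵢPᵢˢᵃᵗ = 356.41 kPa
  T = 358.6 K: ΣzᵢPᵢˢᵃᵗ = 314.29 kPa
  T = 356.4 K: ΣzᵢPᵢˢᵃᵗ = 294.90 kPa
  T = 357.5 K: ΣzᵢPᵢˢᵃᵗ = 304.46 kPa
Interpolating between 357.5 K and 358.6 K gives T ≈ 358.1 K.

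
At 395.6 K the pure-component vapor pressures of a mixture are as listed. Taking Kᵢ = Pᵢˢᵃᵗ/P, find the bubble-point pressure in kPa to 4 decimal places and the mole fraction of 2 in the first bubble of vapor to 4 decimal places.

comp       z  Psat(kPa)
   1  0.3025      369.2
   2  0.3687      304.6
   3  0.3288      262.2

At the bubble point ψ → 0, so ΣzᵢKᵢ = 1 with Kᵢ = Pᵢˢᵃᵗ/P ⇒ P = ΣzᵢPᵢˢᵃᵗ.
P = 0.3025·369.2 + 0.3687·304.6 + 0.3288·262.2 = 310.2004 kPa
yᵢ = zᵢPᵢˢᵃᵗ/P ⇒ y_2 = 0.3687·304.6/310.2004 = 0.3620

Pbub = 310.2004 kPa, y_2 = 0.3620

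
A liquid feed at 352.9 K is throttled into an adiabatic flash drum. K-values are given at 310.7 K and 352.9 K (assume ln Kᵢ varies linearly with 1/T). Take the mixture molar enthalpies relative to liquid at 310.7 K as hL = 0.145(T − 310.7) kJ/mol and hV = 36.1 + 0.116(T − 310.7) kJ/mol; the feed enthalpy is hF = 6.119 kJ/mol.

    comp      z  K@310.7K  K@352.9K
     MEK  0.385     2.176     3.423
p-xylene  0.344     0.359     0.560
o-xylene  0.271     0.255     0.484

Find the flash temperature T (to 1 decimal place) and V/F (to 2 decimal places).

Adiabatic flash: solve Rachford–Rice at each trial T, then check hF = ψ·hV(T) + (1−ψ)·hL(T).
  T = 310.7 K: K = (2.176, 0.359, 0.255), RR gives ψ = 0.038, H_out = 1.354 kJ/mol
  T = 352.9 K: K = (3.423, 0.560, 0.484), RR gives ψ = 0.557, H_out = 25.560 kJ/mol
  T = 331.8 K: K = (2.769, 0.455, 0.359), RR gives ψ = 0.307, H_out = 13.937 kJ/mol
  T = 321.2 K: K = (2.463, 0.405, 0.304), RR gives ψ = 0.181, H_out = 8.011 kJ/mol
  T = 315.9 K: K = (2.316, 0.382, 0.279), RR gives ψ = 0.112, H_out = 4.795 kJ/mol
  T = 318.5 K: K = (2.388, 0.393, 0.291), RR gives ψ = 0.147, H_out = 6.403 kJ/mol
  T = 317.2 K: K = (2.352, 0.387, 0.285), RR gives ψ = 0.130, H_out = 5.607 kJ/mol
Linear interpolation between T = 317.2 (H_out = 5.607) and T = 318.5 (H_out = 6.403) on hF = 6.119 gives T ≈ 318.0 K, at which ψ = 0.14.

T = 318.0 K, V/F = 0.14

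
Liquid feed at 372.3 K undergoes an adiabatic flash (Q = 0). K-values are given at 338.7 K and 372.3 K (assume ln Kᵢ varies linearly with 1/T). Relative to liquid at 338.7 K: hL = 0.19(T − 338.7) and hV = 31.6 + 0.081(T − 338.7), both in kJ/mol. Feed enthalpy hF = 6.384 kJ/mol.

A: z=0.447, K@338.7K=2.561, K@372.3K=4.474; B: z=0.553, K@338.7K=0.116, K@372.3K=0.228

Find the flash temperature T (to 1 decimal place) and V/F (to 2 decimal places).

T = 341.7 K, V/F = 0.19

Adiabatic flash: solve Rachford–Rice at each trial T, then check hF = ψ·hV(T) + (1−ψ)·hL(T).
  T = 338.7 K: K = (2.561, 0.116), RR gives ψ = 0.151, H_out = 4.784 kJ/mol
  T = 372.3 K: K = (4.474, 0.228), RR gives ψ = 0.420, H_out = 18.113 kJ/mol
  T = 355.5 K: K = (3.430, 0.165), RR gives ψ = 0.308, H_out = 12.358 kJ/mol
  T = 347.1 K: K = (2.974, 0.139), RR gives ψ = 0.239, H_out = 8.932 kJ/mol
  T = 342.9 K: K = (2.762, 0.127), RR gives ψ = 0.198, H_out = 6.975 kJ/mol
  T = 340.8 K: K = (2.660, 0.121), RR gives ψ = 0.176, H_out = 5.913 kJ/mol
Linear interpolation between T = 340.8 (H_out = 5.913) and T = 342.9 (H_out = 6.975) on hF = 6.384 gives T ≈ 341.7 K, at which ψ = 0.19.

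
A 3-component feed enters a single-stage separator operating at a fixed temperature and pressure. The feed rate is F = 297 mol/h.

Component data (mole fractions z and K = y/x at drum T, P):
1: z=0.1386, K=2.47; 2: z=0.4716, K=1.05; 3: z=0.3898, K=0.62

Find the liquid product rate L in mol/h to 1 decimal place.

Let ψ = V/F and solve Σ zᵢ(Kᵢ−1)/(1+ψ(Kᵢ−1)) = 0.
Feasibility: ΣzᵢKᵢ = 1.0792, Σzᵢ/Kᵢ = 1.1340 — both > 1, two phases present.
Newton–Raphson from ψ = 0.32:
  ψ = 0.3200: g = -0.00686, g' = -0.2126 → ψ = 0.2877
  ψ = 0.2877: g = 0.00012, g' = -0.2200 → ψ = 0.2883
Converged at ψ = 0.2883.
Then V = ψ·F = 0.2883·297 = 85.6 mol/h and L = F − V = 211.4 mol/h.

L = 211.4 mol/h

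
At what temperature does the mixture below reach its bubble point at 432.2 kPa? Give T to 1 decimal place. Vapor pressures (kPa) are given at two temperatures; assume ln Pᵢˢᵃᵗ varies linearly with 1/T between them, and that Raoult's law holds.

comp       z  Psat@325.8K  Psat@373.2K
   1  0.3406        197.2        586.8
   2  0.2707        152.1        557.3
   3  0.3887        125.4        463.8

Bubble-point temperature: ΣzᵢPᵢˢᵃᵗ(T) = P. Interpolate ln Pᵢˢᵃᵗ = aᵢ + bᵢ/T.
  T = 325.8 K: ΣzᵢPᵢˢᵃᵗ = 157.08 kPa
  T = 373.2 K: ΣzᵢPᵢˢᵃᵗ = 531.00 kPa
  T = 349.5 K: ΣzᵢPᵢˢᵃᵗ = 300.58 kPa
  T = 361.4 K: ΣzᵢPᵢˢᵃᵗ = 403.62 kPa
  T = 367.3 K: ΣzᵢPᵢˢᵃᵗ = 463.94 kPa
  T = 364.4 K: ΣzᵢPᵢˢᵃᵗ = 433.48 kPa
  T = 362.9 K: ΣzᵢPᵢˢᵃᵗ = 418.34 kPa
Interpolating between 362.9 K and 364.4 K gives T ≈ 364.3 K.

T = 364.3 K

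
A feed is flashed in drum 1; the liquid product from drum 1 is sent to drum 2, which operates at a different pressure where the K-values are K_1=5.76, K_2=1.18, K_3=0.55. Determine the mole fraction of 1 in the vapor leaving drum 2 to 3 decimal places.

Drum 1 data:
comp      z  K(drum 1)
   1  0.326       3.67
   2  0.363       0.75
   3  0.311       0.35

Drum 1:
Material balance + equilibrium reduce to Σ zᵢ(Kᵢ−1)/(1+ψ₁(Kᵢ−1)) = 0.
Check two-phase: ΣzᵢKᵢ = 1.578 > 1 and Σzᵢ/Kᵢ = 1.461 > 1, so g(0) = 0.578 > 0 and g(1) = -0.461 < 0.
Newton–Raphson from ψ₁ = 0.5:
  ψ₁ = 0.500: g = -0.0304, g' = -0.744 → ψ₁ = 0.459
  ψ₁ = 0.459: g = 0.0004, g' = -0.765 → ψ₁ = 0.460
Converged at ψ₁ = 0.460.
Drum-1 compositions:
  1: x = 0.146, y = 0.537
  2: x = 0.410, y = 0.308
  3: x = 0.444, y = 0.155
Drum-2 feed = drum-1 liquid: z₂ = (0.1464, 0.4101, 0.4435).
Drum 2:
Newton–Raphson from ψ₂ = 0.5:
  ψ₂ = 0.500: g = 0.0163, g' = -0.451 → ψ₂ = 0.536
  ψ₂ = 0.536: g = 0.0004, g' = -0.430 → ψ₂ = 0.537
Converged at ψ₂ = 0.537.
  1: x = 0.041, y = 0.237
  2: x = 0.374, y = 0.441
  3: x = 0.585, y = 0.322

y_1 (drum 2) = 0.237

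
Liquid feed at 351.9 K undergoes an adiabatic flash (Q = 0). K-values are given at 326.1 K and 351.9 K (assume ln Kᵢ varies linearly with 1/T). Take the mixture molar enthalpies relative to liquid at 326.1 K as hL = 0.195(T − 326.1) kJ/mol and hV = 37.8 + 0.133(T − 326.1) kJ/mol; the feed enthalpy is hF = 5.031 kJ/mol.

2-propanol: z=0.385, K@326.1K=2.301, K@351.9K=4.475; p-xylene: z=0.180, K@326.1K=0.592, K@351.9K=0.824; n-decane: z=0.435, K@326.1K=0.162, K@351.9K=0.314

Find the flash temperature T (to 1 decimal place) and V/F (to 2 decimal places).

T = 328.4 K, V/F = 0.12

Adiabatic flash: solve Rachford–Rice at each trial T, then check hF = ψ·hV(T) + (1−ψ)·hL(T).
  T = 326.1 K: K = (2.301, 0.592, 0.162), RR gives ψ = 0.066, H_out = 2.492 kJ/mol
  T = 351.9 K: K = (4.475, 0.824, 0.314), RR gives ψ = 0.500, H_out = 23.124 kJ/mol
  T = 339.0 K: K = (3.250, 0.703, 0.228), RR gives ψ = 0.319, H_out = 14.316 kJ/mol
  T = 332.6 K: K = (2.747, 0.647, 0.193), RR gives ψ = 0.211, H_out = 9.153 kJ/mol
  T = 329.4 K: K = (2.520, 0.619, 0.177), RR gives ψ = 0.146, H_out = 6.119 kJ/mol
  T = 327.8 K: K = (2.412, 0.606, 0.170), RR gives ψ = 0.109, H_out = 4.436 kJ/mol
Linear interpolation between T = 327.8 (H_out = 4.436) and T = 329.4 (H_out = 6.119) on hF = 5.031 gives T ≈ 328.4 K, at which ψ = 0.12.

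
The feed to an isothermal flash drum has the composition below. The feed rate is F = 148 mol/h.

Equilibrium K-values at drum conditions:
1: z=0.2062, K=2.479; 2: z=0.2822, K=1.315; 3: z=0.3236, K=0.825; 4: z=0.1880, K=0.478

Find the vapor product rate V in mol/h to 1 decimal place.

V = 105.5 mol/h

Let ψ = V/F and solve Σ zᵢ(Kᵢ−1)/(1+ψ(Kᵢ−1)) = 0.
Check two-phase: ΣzᵢKᵢ = 1.2391 > 1 and Σzᵢ/Kᵢ = 1.0833 > 1, so g(0) = 0.2391 > 0 and g(1) = -0.0833 < 0.
Iterate (Newton) starting at ψ = 0.5:
  ψ = 0.5000: g = 0.05726, g' = -0.2757 → ψ = 0.7077
  ψ = 0.7077: g = 0.00143, g' = -0.2681 → ψ = 0.7130
Converged at ψ = 0.7130.
Then V = ψ·F = 0.7130·148 = 105.5 mol/h and L = F − V = 42.5 mol/h.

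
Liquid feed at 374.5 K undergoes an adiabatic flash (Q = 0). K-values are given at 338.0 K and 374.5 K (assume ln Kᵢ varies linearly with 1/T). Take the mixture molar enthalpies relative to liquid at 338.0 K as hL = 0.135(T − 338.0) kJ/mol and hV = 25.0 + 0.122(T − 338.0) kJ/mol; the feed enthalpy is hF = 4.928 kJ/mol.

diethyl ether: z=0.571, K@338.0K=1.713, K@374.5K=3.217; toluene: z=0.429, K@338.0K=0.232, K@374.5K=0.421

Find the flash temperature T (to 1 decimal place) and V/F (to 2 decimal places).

T = 339.6 K, V/F = 0.19

Adiabatic flash: solve Rachford–Rice at each trial T, then check hF = ψ·hV(T) + (1−ψ)·hL(T).
  T = 338.0 K: K = (1.713, 0.232), RR gives ψ = 0.142, H_out = 3.545 kJ/mol
  T = 374.5 K: K = (3.217, 0.421), RR gives ψ = 0.793, H_out = 24.368 kJ/mol
  T = 356.2 K: K = (2.384, 0.317), RR gives ψ = 0.526, H_out = 15.484 kJ/mol
  T = 347.1 K: K = (2.029, 0.272), RR gives ψ = 0.368, H_out = 10.384 kJ/mol
  T = 342.6 K: K = (1.868, 0.252), RR gives ψ = 0.269, H_out = 7.334 kJ/mol
  T = 340.3 K: K = (1.790, 0.242), RR gives ψ = 0.210, H_out = 5.547 kJ/mol
Linear interpolation between T = 338.0 (H_out = 3.545) and T = 340.3 (H_out = 5.547) on hF = 4.928 gives T ≈ 339.6 K, at which ψ = 0.19.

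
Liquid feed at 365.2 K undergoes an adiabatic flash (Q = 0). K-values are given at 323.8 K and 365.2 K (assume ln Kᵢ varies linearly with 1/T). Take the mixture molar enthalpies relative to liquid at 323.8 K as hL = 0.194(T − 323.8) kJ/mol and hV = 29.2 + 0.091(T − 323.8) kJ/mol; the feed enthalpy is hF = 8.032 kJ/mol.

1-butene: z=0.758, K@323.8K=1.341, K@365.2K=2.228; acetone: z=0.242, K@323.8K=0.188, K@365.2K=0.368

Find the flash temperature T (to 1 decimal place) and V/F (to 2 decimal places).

Adiabatic flash: solve Rachford–Rice at each trial T, then check hF = ψ·hV(T) + (1−ψ)·hL(T).
  T = 323.8 K: K = (1.341, 0.188), RR gives ψ = 0.224, H_out = 6.536 kJ/mol
  T = 365.2 K: K = (2.228, 0.368), RR gives ψ = 1.000, H_out = 32.967 kJ/mol
  T = 344.5 K: K = (1.755, 0.268), RR gives ψ = 0.716, H_out = 23.385 kJ/mol
  T = 334.1 K: K = (1.540, 0.226), RR gives ψ = 0.530, H_out = 16.923 kJ/mol
  T = 329.0 K: K = (1.439, 0.206), RR gives ψ = 0.404, H_out = 12.601 kJ/mol
  T = 326.4 K: K = (1.390, 0.197), RR gives ψ = 0.323, H_out = 9.852 kJ/mol
  T = 325.1 K: K = (1.365, 0.193), RR gives ψ = 0.276, H_out = 8.278 kJ/mol
Linear interpolation between T = 323.8 (H_out = 6.536) and T = 325.1 (H_out = 8.278) on hF = 8.032 gives T ≈ 324.9 K, at which ψ = 0.27.

T = 324.9 K, V/F = 0.27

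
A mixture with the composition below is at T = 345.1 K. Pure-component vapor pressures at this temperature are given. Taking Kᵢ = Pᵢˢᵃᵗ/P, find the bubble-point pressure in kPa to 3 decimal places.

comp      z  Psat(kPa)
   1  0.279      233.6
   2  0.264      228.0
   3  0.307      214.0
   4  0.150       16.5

Pbub = 193.539 kPa

At the bubble point ψ → 0, so ΣzᵢKᵢ = 1 with Kᵢ = Pᵢˢᵃᵗ/P ⇒ P = ΣzᵢPᵢˢᵃᵗ.
P = 0.279·233.6 + 0.264·228.0 + 0.307·214.0 + 0.150·16.5 = 193.539 kPa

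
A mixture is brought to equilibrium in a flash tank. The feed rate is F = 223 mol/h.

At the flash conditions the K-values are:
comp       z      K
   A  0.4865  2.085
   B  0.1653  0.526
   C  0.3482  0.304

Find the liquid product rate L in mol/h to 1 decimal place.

Newton iteration, ψ⁰ = 0.5:
  ψ = 0.5000: g = -0.13218, g' = -0.7013 → ψ = 0.3115
  ψ = 0.3115: g = -0.00685, g' = -0.6460 → ψ = 0.3009
Converged at ψ = 0.3009.
Then V = ψ·F = 0.3009·223 = 67.1 mol/h and L = F − V = 155.9 mol/h.

L = 155.9 mol/h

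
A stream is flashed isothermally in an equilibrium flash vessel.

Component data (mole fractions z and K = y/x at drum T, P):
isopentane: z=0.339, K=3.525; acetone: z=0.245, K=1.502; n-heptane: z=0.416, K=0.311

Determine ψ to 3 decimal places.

Material balance + equilibrium reduce to Σ zᵢ(Kᵢ−1)/(1+ψ(Kᵢ−1)) = 0.
Feasibility: ΣzᵢKᵢ = 1.692, Σzᵢ/Kᵢ = 1.597 — both > 1, two phases present.
Newton iteration, ψ⁰ = 0.34:
  ψ = 0.340: g = 0.1913, g' = -1.008 → ψ = 0.530
  ψ = 0.530: g = 0.0118, g' = -0.924 → ψ = 0.543
Converged at ψ = 0.543.

ψ = 0.543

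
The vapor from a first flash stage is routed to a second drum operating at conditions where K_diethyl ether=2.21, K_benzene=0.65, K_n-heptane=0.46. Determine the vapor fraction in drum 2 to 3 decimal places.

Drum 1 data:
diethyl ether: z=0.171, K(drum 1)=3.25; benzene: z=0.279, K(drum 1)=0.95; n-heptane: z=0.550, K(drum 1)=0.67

V/F (drum 2) = 0.111

Drum 1:
Rachford–Rice: g(ψ₁) = Σ zᵢ(Kᵢ−1)/(1+ψ₁(Kᵢ−1)) = 0.
Feasibility: ΣzᵢKᵢ = 1.189, Σzᵢ/Kᵢ = 1.167 — both > 1, two phases present.
Iterate (Newton) starting at ψ₁ = 0.64:
  ψ₁ = 0.640: g = -0.0868, g' = -0.242 → ψ₁ = 0.282
  ψ₁ = 0.282: g = 0.0212, g' = -0.398 → ψ₁ = 0.335
  ψ₁ = 0.335: g = 0.0011, g' = -0.358 → ψ₁ = 0.338
Converged at ψ₁ = 0.338.
Drum-1 compositions:
  diethyl ether: x = 0.097, y = 0.316
  benzene: x = 0.284, y = 0.270
  n-heptane: x = 0.619, y = 0.415
Drum-2 feed = drum-1 vapor: z₂ = (0.3156, 0.2696, 0.4148).
Drum 2:
Rachford–Rice: g(ψ₂) = Σ zᵢ(Kᵢ−1)/(1+ψ₂(Kᵢ−1)) = 0.
g(0) = ΣzᵢKᵢ − 1 = 0.064 and g(1) = 1 − Σzᵢ/Kᵢ = -0.459, so a root lies in (0, 1).
Newton–Raphson from ψ₂ = 0.5:
  ψ₂ = 0.500: g = -0.1833, g' = -0.455 → ψ₂ = 0.097
  ψ₂ = 0.097: g = 0.0077, g' = -0.540 → ψ₂ = 0.111
Converged at ψ₂ = 0.111.
  diethyl ether: x = 0.278, y = 0.615
  benzene: x = 0.281, y = 0.182
  n-heptane: x = 0.441, y = 0.203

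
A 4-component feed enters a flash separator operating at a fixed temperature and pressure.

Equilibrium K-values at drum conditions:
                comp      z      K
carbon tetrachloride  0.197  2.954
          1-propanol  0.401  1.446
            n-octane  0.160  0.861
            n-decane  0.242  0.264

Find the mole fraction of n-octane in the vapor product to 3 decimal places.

y_n-octane = 0.149

Rachford–Rice: g(ψ) = Σ zᵢ(Kᵢ−1)/(1+ψ(Kᵢ−1)) = 0.
Feasibility: ΣzᵢKᵢ = 1.363, Σzᵢ/Kᵢ = 1.447 — both > 1, two phases present.
Newton iteration, ψ⁰ = 0.69:
  ψ = 0.690: g = -0.0858, g' = -0.728 → ψ = 0.572
  ψ = 0.572: g = -0.0076, g' = -0.613 → ψ = 0.560
Converged at ψ = 0.560.
Compositions from xᵢ = zᵢ/(1+ψ(Kᵢ−1)), yᵢ = Kᵢxᵢ:
  carbon tetrachloride: x = 0.094, y = 0.278
  1-propanol: x = 0.321, y = 0.464
  n-octane: x = 0.173, y = 0.149
  n-decane: x = 0.412, y = 0.109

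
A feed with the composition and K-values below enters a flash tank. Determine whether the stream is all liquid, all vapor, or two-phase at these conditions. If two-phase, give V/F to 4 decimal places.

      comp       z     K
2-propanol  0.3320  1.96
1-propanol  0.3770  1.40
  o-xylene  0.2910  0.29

two-phase, V/F = 0.5379

ΣzᵢKᵢ = 1.2629; Σzᵢ/Kᵢ = 1.4421.
Both exceed 1, so a two-phase solution exists.
Material balance + equilibrium reduce to Σ zᵢ(Kᵢ−1)/(1+ψ(Kᵢ−1)) = 0.
Newton iteration, ψ⁰ = 0.5:
  ψ = 0.5000: g = 0.02069, g' = -0.5342 → ψ = 0.5387
  ψ = 0.5387: g = -0.00046, g' = -0.5585 → ψ = 0.5379
Converged at ψ = 0.5379.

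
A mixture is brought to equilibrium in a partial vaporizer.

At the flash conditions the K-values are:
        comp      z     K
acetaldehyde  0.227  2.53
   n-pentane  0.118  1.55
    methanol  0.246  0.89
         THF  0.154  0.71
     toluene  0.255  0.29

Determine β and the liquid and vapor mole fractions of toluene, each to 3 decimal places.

Material balance + equilibrium reduce to Σ zᵢ(Kᵢ−1)/(1+β(Kᵢ−1)) = 0.
Check two-phase: ΣzᵢKᵢ = 1.159 > 1 and Σzᵢ/Kᵢ = 1.538 > 1, so g(0) = 0.159 > 0 and g(1) = -0.538 < 0.
Newton iteration, β⁰ = 0.5:
  β = 0.500: g = -0.1139, g' = -0.523 → β = 0.282
  β = 0.282: g = -0.0042, g' = -0.506 → β = 0.274
Converged at β = 0.274.
Compositions from xᵢ = zᵢ/(1+β(Kᵢ−1)), yᵢ = Kᵢxᵢ:
  acetaldehyde: x = 0.160, y = 0.405
  n-pentane: x = 0.103, y = 0.159
  methanol: x = 0.254, y = 0.226
  THF: x = 0.167, y = 0.119
  toluene: x = 0.317, y = 0.092

β = 0.274, x_toluene = 0.317, y_toluene = 0.092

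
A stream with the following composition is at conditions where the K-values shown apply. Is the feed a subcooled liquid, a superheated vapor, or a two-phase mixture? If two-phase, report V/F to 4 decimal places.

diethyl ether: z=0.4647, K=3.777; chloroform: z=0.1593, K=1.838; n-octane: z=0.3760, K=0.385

ΣzᵢKᵢ = 2.1927; Σzᵢ/Kᵢ = 1.1863.
Both exceed 1, so a two-phase solution exists.
Material balance + equilibrium reduce to Σ zᵢ(Kᵢ−1)/(1+ψ(Kᵢ−1)) = 0.
Newton–Raphson from ψ = 0.5:
  ψ = 0.5000: g = 0.30044, g' = -0.9803 → ψ = 0.8065
  ψ = 0.8065: g = 0.01920, g' = -0.9411 → ψ = 0.8269
  ψ = 0.8269: g = -0.00016, g' = -0.9576 → ψ = 0.8267
Converged at ψ = 0.8267.

two-phase, V/F = 0.8267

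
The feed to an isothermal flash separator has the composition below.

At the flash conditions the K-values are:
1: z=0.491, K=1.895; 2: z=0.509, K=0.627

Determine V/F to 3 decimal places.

Rachford–Rice: g(V/F) = Σ zᵢ(Kᵢ−1)/(1+V/F(Kᵢ−1)) = 0.
Feasibility: ΣzᵢKᵢ = 1.250, Σzᵢ/Kᵢ = 1.071 — both > 1, two phases present.
Binary case is linear: z₁(K₁−1)(1+V/F(K₂−1)) + z₂(K₂−1)(1+V/F(K₁−1)) = 0
⇒ V/F = [z₁(K₁−1)+z₂(K₂−1)] / [−(K₁−1)(K₂−1)] = 0.2496/0.3338 = 0.748

V/F = 0.748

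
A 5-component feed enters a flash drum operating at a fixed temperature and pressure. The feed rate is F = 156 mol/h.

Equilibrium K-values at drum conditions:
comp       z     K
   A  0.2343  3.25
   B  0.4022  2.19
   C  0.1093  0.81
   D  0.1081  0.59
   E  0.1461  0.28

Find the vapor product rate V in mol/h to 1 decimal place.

Material balance + equilibrium reduce to Σ zᵢ(Kᵢ−1)/(1+ψ(Kᵢ−1)) = 0.
g(0) = ΣzᵢKᵢ − 1 = 0.8355 and g(1) = 1 − Σzᵢ/Kᵢ = -0.0957, so a root lies in (0, 1).
Iterate (Newton) starting at ψ = 0.5:
  ψ = 0.5000: g = 0.30510, g' = -0.7050 → ψ = 0.9327
  ψ = 0.9327: g = -0.02033, g' = -1.0071 → ψ = 0.9126
  ψ = 0.9126: g = -0.00055, g' = -0.9542 → ψ = 0.9120
Converged at ψ = 0.9120.
Then V = ψ·F = 0.9120·156 = 142.3 mol/h and L = F − V = 13.7 mol/h.

V = 142.3 mol/h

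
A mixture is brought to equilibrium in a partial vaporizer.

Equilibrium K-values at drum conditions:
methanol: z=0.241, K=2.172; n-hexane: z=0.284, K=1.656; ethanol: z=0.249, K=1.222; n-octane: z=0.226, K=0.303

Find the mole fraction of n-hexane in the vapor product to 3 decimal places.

Material balance + equilibrium reduce to Σ zᵢ(Kᵢ−1)/(1+ψ(Kᵢ−1)) = 0.
g(0) = ΣzᵢKᵢ − 1 = 0.367 and g(1) = 1 − Σzᵢ/Kᵢ = -0.232, so a root lies in (0, 1).
Newton–Raphson from ψ = 0.5:
  ψ = 0.500: g = 0.1264, g' = -0.470 → ψ = 0.769
  ψ = 0.769: g = -0.0199, g' = -0.665 → ψ = 0.739
  ψ = 0.739: g = -0.0006, g' = -0.627 → ψ = 0.738
Converged at ψ = 0.738.
Compositions from xᵢ = zᵢ/(1+ψ(Kᵢ−1)), yᵢ = Kᵢxᵢ:
  methanol: x = 0.129, y = 0.281
  n-hexane: x = 0.191, y = 0.317
  ethanol: x = 0.214, y = 0.261
  n-octane: x = 0.466, y = 0.141

y_n-hexane = 0.317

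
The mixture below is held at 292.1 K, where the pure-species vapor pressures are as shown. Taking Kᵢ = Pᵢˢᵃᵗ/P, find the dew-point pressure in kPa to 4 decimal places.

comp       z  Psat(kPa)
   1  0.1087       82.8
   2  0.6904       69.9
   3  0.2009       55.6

Pdew = 67.5535 kPa

At the dew point ψ → 1, so Σzᵢ/Kᵢ = 1 with Kᵢ = Pᵢˢᵃᵗ/P ⇒ 1/P = Σzᵢ/Pᵢˢᵃᵗ.
1/P = 0.1087/82.8 + 0.6904/69.9 + 0.2009/55.6 = 0.0148031 ⇒ P = 67.5535 kPa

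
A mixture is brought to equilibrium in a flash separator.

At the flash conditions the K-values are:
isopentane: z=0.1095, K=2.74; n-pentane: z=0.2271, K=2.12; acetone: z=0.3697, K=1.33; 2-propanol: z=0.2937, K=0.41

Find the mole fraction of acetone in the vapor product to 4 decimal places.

Material balance + equilibrium reduce to Σ zᵢ(Kᵢ−1)/(1+ψ(Kᵢ−1)) = 0.
Feasibility: ΣzᵢKᵢ = 1.3936, Σzᵢ/Kᵢ = 1.1414 — both > 1, two phases present.
Iterate (Newton) starting at ψ = 0.5:
  ψ = 0.5000: g = 0.12386, g' = -0.4472 → ψ = 0.7770
  ψ = 0.7770: g = -0.00583, g' = -0.5154 → ψ = 0.7656
Converged at ψ = 0.7656.
Compositions from xᵢ = zᵢ/(1+ψ(Kᵢ−1)), yᵢ = Kᵢxᵢ:
  isopentane: x = 0.0470, y = 0.1287
  n-pentane: x = 0.1223, y = 0.2592
  acetone: x = 0.2951, y = 0.3925
  2-propanol: x = 0.5356, y = 0.2196

y_acetone = 0.3925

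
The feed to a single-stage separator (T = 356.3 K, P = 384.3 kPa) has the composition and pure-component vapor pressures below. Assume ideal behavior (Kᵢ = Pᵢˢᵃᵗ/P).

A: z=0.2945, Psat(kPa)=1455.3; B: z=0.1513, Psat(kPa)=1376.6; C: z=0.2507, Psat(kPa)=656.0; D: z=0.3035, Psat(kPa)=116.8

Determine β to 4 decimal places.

Raoult's law: Kᵢ = Pᵢˢᵃᵗ/P = Pᵢˢᵃᵗ/384.3.
  K_A = 1455.3/384.3 = 3.786885, K_B = 1376.6/384.3 = 3.582097, K_C = 656.0/384.3 = 1.707000, K_D = 116.8/384.3 = 0.303929
Let β = V/F and solve Σ zᵢ(Kᵢ−1)/(1+β(Kᵢ−1)) = 0.
Check two-phase: ΣzᵢKᵢ = 2.1774 > 1 and Σzᵢ/Kᵢ = 1.2655 > 1, so g(0) = 1.1774 > 0 and g(1) = -0.2655 < 0.
Newton iteration, β⁰ = 0.5:
  β = 0.5000: g = 0.32035, g' = -1.0058 → β = 0.8185
  β = 0.8185: g = -0.00310, g' = -1.1611 → β = 0.8158
Converged at β = 0.8158.

β = 0.8158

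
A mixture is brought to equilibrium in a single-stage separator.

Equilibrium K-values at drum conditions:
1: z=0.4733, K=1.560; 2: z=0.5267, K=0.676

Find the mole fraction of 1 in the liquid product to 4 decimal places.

Rachford–Rice: g(V/F) = Σ zᵢ(Kᵢ−1)/(1+V/F(Kᵢ−1)) = 0.
g(0) = ΣzᵢKᵢ − 1 = 0.0944 and g(1) = 1 − Σzᵢ/Kᵢ = -0.0825, so a root lies in (0, 1).
Binary case is linear: z₁(K₁−1)(1+V/F(K₂−1)) + z₂(K₂−1)(1+V/F(K₁−1)) = 0
⇒ V/F = [z₁(K₁−1)+z₂(K₂−1)] / [−(K₁−1)(K₂−1)] = 0.09440/0.18144 = 0.5203
Compositions from xᵢ = zᵢ/(1+V/F(Kᵢ−1)), yᵢ = Kᵢxᵢ:
  1: x = 0.3665, y = 0.5718
  2: x = 0.6335, y = 0.4282

x_1 = 0.3665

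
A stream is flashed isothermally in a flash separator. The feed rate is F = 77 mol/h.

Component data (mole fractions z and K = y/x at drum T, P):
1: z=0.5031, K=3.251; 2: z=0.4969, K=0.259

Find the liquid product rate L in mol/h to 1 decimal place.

L = 41.7 mol/h

Rachford–Rice: g(ψ) = Σ zᵢ(Kᵢ−1)/(1+ψ(Kᵢ−1)) = 0.
Check two-phase: ΣzᵢKᵢ = 1.7643 > 1 and Σzᵢ/Kᵢ = 2.0733 > 1, so g(0) = 0.7643 > 0 and g(1) = -1.0733 < 0.
Newton–Raphson from ψ = 0.56:
  ψ = 0.5600: g = -0.12839, g' = -1.2960 → ψ = 0.4609
  ψ = 0.4609: g = -0.00340, g' = -1.2433 → ψ = 0.4582
Converged at ψ = 0.4582.
Then V = ψ·F = 0.4582·77 = 35.3 mol/h and L = F − V = 41.7 mol/h.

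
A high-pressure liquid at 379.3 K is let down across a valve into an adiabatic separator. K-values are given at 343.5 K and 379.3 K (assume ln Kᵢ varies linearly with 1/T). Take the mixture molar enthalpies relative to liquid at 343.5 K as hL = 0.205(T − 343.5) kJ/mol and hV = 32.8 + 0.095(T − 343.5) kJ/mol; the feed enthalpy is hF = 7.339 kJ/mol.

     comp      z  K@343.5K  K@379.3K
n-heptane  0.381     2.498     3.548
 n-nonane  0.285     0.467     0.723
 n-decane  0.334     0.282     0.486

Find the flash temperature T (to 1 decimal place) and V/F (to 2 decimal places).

Adiabatic flash: solve Rachford–Rice at each trial T, then check hF = ψ·hV(T) + (1−ψ)·hL(T).
  T = 343.5 K: K = (2.498, 0.467, 0.282), RR gives ψ = 0.187, H_out = 6.138 kJ/mol
  T = 379.3 K: K = (3.548, 0.723, 0.486), RR gives ψ = 0.670, H_out = 26.667 kJ/mol
  T = 361.4 K: K = (3.003, 0.587, 0.375), RR gives ψ = 0.406, H_out = 16.188 kJ/mol
  T = 352.4 K: K = (2.744, 0.525, 0.326), RR gives ψ = 0.295, H_out = 11.227 kJ/mol
  T = 347.9 K: K = (2.618, 0.495, 0.303), RR gives ψ = 0.241, H_out = 8.695 kJ/mol
  T = 345.7 K: K = (2.558, 0.481, 0.293), RR gives ψ = 0.214, H_out = 7.429 kJ/mol
Linear interpolation between T = 343.5 (H_out = 6.138) and T = 345.7 (H_out = 7.429) on hF = 7.339 gives T ≈ 345.5 K, at which ψ = 0.21.

T = 345.5 K, V/F = 0.21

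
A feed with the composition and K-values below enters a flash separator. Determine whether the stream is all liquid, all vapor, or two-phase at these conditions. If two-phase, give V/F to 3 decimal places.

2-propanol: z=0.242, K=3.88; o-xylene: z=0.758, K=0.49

two-phase, V/F = 0.211

ΣzᵢKᵢ = 1.310; Σzᵢ/Kᵢ = 1.609.
Both exceed 1, so a two-phase solution exists.
Material balance + equilibrium reduce to Σ zᵢ(Kᵢ−1)/(1+ψ(Kᵢ−1)) = 0.
Newton iteration, ψ⁰ = 0.5:
  ψ = 0.500: g = -0.2333, g' = -0.692 → ψ = 0.163
  ψ = 0.163: g = 0.0526, g' = -1.164 → ψ = 0.208
  ψ = 0.208: g = 0.0031, g' = -1.031 → ψ = 0.211
Converged at ψ = 0.211.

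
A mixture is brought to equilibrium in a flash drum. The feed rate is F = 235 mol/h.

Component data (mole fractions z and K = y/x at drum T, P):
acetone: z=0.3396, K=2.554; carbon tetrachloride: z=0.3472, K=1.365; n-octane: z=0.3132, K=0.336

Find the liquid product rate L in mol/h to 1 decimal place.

Rachford–Rice: g(ψ) = Σ zᵢ(Kᵢ−1)/(1+ψ(Kᵢ−1)) = 0.
g(0) = ΣzᵢKᵢ − 1 = 0.4465 and g(1) = 1 − Σzᵢ/Kᵢ = -0.3195, so a root lies in (0, 1).
Newton iteration, ψ⁰ = 0.55:
  ψ = 0.5500: g = 0.06248, g' = -0.6132 → ψ = 0.6519
  ψ = 0.6519: g = -0.00216, g' = -0.6619 → ψ = 0.6486
Converged at ψ = 0.6486.
Then V = ψ·F = 0.6486·235 = 152.4 mol/h and L = F − V = 82.6 mol/h.

L = 82.6 mol/h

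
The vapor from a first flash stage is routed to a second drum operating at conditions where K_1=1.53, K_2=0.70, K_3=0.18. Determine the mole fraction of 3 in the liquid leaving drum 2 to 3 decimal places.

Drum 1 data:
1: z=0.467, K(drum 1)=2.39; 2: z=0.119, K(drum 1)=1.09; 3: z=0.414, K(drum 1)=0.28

Drum 1:
Iterate (Newton) starting at ψ₁ = 0.5:
  ψ₁ = 0.500: g = -0.0725, g' = -0.839 → ψ₁ = 0.414
  ψ₁ = 0.414: g = -0.0019, g' = -0.800 → ψ₁ = 0.411
Converged at ψ₁ = 0.411.
Drum-1 compositions:
  1: x = 0.297, y = 0.710
  2: x = 0.115, y = 0.125
  3: x = 0.588, y = 0.165
Drum-2 feed = drum-1 vapor: z₂ = (0.7103, 0.1251, 0.1647).
Drum 2:
Let ψ₂ = V/F and solve Σ zᵢ(Kᵢ−1)/(1+ψ₂(Kᵢ−1)) = 0.
g(0) = ΣzᵢKᵢ − 1 = 0.204 and g(1) = 1 − Σzᵢ/Kᵢ = -0.558, so a root lies in (0, 1).
Iterate (Newton) starting at ψ₂ = 0.5:
  ψ₂ = 0.500: g = 0.0246, g' = -0.458 → ψ₂ = 0.554
  ψ₂ = 0.554: g = -0.0012, g' = -0.507 → ψ₂ = 0.551
Converged at ψ₂ = 0.551.
  1: x = 0.550, y = 0.841
  2: x = 0.150, y = 0.105
  3: x = 0.300, y = 0.054

x_3 (drum 2) = 0.300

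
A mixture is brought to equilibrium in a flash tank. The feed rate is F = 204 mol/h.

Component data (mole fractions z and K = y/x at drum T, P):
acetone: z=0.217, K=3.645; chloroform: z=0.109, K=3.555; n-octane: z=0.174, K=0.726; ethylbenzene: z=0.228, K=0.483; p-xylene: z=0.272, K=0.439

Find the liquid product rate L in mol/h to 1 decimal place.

Material balance + equilibrium reduce to Σ zᵢ(Kᵢ−1)/(1+β(Kᵢ−1)) = 0.
Feasibility: ΣzᵢKᵢ = 1.534, Σzᵢ/Kᵢ = 1.422 — both > 1, two phases present.
Newton–Raphson from β = 0.64:
  β = 0.640: g = -0.1532, g' = -0.676 → β = 0.413
  β = 0.413: g = 0.0074, g' = -0.775 → β = 0.423
Converged at β = 0.423.
Then V = β·F = 0.4228·204 = 86.3 mol/h and L = F − V = 117.7 mol/h.

L = 117.7 mol/h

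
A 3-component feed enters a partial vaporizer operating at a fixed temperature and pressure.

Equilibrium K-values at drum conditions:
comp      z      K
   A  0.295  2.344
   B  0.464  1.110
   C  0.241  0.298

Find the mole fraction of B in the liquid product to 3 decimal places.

x_B = 0.437

Iterate (Newton) starting at β = 0.51:
  β = 0.510: g = 0.0200, g' = -0.481 → β = 0.552
  β = 0.552: g = -0.0003, g' = -0.497 → β = 0.551
Converged at β = 0.551.
Compositions from xᵢ = zᵢ/(1+β(Kᵢ−1)), yᵢ = Kᵢxᵢ:
  A: x = 0.169, y = 0.397
  B: x = 0.437, y = 0.486
  C: x = 0.393, y = 0.117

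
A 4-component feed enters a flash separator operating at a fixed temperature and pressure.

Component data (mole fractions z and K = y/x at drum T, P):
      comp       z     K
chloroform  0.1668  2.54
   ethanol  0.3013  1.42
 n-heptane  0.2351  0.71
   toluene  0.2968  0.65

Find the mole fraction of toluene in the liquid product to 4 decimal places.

x_toluene = 0.3917

Material balance + equilibrium reduce to Σ zᵢ(Kᵢ−1)/(1+ψ(Kᵢ−1)) = 0.
Feasibility: ΣzᵢKᵢ = 1.2114, Σzᵢ/Kᵢ = 1.0656 — both > 1, two phases present.
Newton iteration, ψ⁰ = 0.5:
  ψ = 0.5000: g = 0.04405, g' = -0.2430 → ψ = 0.6813
  ψ = 0.6813: g = 0.00238, g' = -0.2197 → ψ = 0.6921
Converged at ψ = 0.6921.
Compositions from xᵢ = zᵢ/(1+ψ(Kᵢ−1)), yᵢ = Kᵢxᵢ:
  chloroform: x = 0.0807, y = 0.2051
  ethanol: x = 0.2334, y = 0.3315
  n-heptane: x = 0.2941, y = 0.2088
  toluene: x = 0.3917, y = 0.2546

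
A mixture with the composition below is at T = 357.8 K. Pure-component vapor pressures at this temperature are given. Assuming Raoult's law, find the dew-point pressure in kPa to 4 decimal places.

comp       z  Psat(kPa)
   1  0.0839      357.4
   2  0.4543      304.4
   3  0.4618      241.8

At the dew point ψ → 1, so Σzᵢ/Kᵢ = 1 with Kᵢ = Pᵢˢᵃᵗ/P ⇒ 1/P = Σzᵢ/Pᵢˢᵃᵗ.
1/P = 0.0839/357.4 + 0.4543/304.4 + 0.4618/241.8 = 0.0036370 ⇒ P = 274.9490 kPa

Pdew = 274.9490 kPa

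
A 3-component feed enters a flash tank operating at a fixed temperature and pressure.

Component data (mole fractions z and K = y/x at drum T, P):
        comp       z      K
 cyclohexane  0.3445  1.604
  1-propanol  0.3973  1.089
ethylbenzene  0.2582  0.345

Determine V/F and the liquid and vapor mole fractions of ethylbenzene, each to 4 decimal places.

V/F = 0.3004, x_ethylbenzene = 0.3215, y_ethylbenzene = 0.1109

Material balance + equilibrium reduce to Σ zᵢ(Kᵢ−1)/(1+V/F(Kᵢ−1)) = 0.
Check two-phase: ΣzᵢKᵢ = 1.0743 > 1 and Σzᵢ/Kᵢ = 1.3280 > 1, so g(0) = 0.0743 > 0 and g(1) = -0.3280 < 0.
Newton–Raphson from V/F = 0.52:
  V/F = 0.5200: g = -0.06434, g' = -0.3304 → V/F = 0.3253
  V/F = 0.3253: g = -0.00664, g' = -0.2696 → V/F = 0.3007
  V/F = 0.3007: g = -0.00006, g' = -0.2648 → V/F = 0.3004
Converged at V/F = 0.3004.
Compositions from xᵢ = zᵢ/(1+V/F(Kᵢ−1)), yᵢ = Kᵢxᵢ:
  cyclohexane: x = 0.2916, y = 0.4677
  1-propanol: x = 0.3870, y = 0.4214
  ethylbenzene: x = 0.3215, y = 0.1109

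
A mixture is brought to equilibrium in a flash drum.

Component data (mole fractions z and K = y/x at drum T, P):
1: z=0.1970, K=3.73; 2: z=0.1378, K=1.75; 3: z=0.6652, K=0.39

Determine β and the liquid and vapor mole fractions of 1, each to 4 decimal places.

Material balance + equilibrium reduce to Σ zᵢ(Kᵢ−1)/(1+β(Kᵢ−1)) = 0.
Feasibility: ΣzᵢKᵢ = 1.2354, Σzᵢ/Kᵢ = 1.8372 — both > 1, two phases present.
Newton iteration, β⁰ = 0.48:
  β = 0.4800: g = -0.26500, g' = -0.8119 → β = 0.1536
  β = 0.1536: g = 0.02388, g' = -1.0925 → β = 0.1754
  β = 0.1754: g = 0.00056, g' = -1.0422 → β = 0.1760
Converged at β = 0.1760.
Compositions from xᵢ = zᵢ/(1+β(Kᵢ−1)), yᵢ = Kᵢxᵢ:
  1: x = 0.1331, y = 0.4963
  2: x = 0.1217, y = 0.2130
  3: x = 0.7452, y = 0.2906

β = 0.1760, x_1 = 0.1331, y_1 = 0.4963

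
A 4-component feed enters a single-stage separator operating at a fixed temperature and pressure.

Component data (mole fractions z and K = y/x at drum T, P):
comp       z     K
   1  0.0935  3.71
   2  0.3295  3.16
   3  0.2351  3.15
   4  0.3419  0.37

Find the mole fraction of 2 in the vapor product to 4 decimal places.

Newton iteration, ψ⁰ = 0.5:
  ψ = 0.5000: g = 0.37892, g' = -1.0208 → ψ = 0.8712
  ψ = 0.8712: g = 0.02083, g' = -1.0443 → ψ = 0.8912
  ψ = 0.8912: g = -0.00027, g' = -1.0719 → ψ = 0.8909
Converged at ψ = 0.8909.
Compositions from xᵢ = zᵢ/(1+ψ(Kᵢ−1)), yᵢ = Kᵢxᵢ:
  1: x = 0.0274, y = 0.1016
  2: x = 0.1127, y = 0.3560
  3: x = 0.0806, y = 0.2540
  4: x = 0.7793, y = 0.2883

y_2 = 0.3560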